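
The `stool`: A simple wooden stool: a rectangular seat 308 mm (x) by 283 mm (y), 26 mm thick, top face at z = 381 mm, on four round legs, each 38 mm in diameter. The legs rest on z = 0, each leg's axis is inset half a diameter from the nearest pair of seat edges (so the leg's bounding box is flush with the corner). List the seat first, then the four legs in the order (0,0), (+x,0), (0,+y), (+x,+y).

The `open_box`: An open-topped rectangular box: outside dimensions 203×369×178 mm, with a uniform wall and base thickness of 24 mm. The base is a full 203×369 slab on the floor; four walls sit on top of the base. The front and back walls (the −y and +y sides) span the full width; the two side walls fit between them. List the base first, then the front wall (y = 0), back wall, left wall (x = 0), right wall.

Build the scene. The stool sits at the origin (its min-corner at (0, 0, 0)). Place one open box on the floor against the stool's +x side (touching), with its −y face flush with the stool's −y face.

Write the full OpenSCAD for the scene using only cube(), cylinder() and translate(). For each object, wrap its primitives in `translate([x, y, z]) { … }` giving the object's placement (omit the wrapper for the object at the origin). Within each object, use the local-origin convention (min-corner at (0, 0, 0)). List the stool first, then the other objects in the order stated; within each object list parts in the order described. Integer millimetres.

translate([0, 0, 355]) cube([308, 283, 26]);
translate([19, 19, 0]) cylinder(h = 355, r = 19);
translate([289, 19, 0]) cylinder(h = 355, r = 19);
translate([19, 264, 0]) cylinder(h = 355, r = 19);
translate([289, 264, 0]) cylinder(h = 355, r = 19);
translate([308, 0, 0]) {
  cube([203, 369, 24]);
  translate([0, 0, 24]) cube([203, 24, 154]);
  translate([0, 345, 24]) cube([203, 24, 154]);
  translate([0, 24, 24]) cube([24, 321, 154]);
  translate([179, 24, 24]) cube([24, 321, 154]);
}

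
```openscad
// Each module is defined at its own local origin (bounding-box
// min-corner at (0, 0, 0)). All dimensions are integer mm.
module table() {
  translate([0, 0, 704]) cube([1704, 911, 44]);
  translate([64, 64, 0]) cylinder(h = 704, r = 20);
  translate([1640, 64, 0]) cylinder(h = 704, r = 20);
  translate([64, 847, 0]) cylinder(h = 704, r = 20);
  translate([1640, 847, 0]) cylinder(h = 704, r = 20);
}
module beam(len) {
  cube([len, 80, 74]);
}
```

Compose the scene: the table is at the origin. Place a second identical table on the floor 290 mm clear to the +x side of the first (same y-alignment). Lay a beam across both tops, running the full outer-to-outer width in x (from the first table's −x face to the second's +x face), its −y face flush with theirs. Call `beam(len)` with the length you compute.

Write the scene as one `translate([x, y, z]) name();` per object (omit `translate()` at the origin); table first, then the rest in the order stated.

table();
translate([1994, 0, 0]) table();
translate([0, 0, 748]) beam(3698);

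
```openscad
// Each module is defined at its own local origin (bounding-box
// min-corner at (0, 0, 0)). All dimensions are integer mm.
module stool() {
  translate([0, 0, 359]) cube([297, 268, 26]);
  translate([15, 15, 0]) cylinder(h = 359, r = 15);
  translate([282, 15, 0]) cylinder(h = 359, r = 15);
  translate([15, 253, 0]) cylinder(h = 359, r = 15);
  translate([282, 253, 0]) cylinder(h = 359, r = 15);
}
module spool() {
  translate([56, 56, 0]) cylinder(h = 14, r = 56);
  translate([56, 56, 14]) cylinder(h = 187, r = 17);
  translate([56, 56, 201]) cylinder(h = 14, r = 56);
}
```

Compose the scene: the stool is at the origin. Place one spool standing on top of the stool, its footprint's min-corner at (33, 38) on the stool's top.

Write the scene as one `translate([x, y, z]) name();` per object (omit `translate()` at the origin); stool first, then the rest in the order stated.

stool();
translate([33, 38, 385]) spool();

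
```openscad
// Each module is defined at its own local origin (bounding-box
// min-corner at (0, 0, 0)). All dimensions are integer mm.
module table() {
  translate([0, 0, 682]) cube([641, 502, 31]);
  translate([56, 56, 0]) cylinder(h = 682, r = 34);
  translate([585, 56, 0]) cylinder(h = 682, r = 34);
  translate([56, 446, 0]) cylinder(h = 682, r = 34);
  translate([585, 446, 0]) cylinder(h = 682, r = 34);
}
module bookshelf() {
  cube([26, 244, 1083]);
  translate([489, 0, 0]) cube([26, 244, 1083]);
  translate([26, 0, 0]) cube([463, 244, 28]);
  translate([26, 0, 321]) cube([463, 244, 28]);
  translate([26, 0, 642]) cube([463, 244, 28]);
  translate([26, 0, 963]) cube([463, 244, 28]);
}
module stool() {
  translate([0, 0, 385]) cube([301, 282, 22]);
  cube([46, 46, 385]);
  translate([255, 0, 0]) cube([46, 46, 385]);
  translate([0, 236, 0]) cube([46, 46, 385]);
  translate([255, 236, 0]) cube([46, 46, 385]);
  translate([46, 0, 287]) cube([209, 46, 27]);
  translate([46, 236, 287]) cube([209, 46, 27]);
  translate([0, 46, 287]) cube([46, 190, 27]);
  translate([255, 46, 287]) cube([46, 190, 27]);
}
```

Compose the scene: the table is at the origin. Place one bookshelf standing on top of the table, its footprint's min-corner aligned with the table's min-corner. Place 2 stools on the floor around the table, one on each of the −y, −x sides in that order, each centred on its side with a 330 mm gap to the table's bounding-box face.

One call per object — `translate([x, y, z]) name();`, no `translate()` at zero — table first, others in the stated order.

table();
translate([0, 0, 713]) bookshelf();
translate([170, -612, 0]) stool();
translate([-631, 110, 0]) stool();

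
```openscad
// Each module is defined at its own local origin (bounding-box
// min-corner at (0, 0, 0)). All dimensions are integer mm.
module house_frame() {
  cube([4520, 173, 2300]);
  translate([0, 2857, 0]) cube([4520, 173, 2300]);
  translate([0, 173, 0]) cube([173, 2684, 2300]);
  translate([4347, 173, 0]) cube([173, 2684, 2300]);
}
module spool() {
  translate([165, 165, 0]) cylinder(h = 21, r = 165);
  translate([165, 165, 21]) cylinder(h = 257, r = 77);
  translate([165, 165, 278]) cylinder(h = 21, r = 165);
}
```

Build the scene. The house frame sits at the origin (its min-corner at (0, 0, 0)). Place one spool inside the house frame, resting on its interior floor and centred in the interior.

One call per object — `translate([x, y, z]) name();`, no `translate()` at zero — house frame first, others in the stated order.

house_frame();
translate([2095, 1350, 0]) spool();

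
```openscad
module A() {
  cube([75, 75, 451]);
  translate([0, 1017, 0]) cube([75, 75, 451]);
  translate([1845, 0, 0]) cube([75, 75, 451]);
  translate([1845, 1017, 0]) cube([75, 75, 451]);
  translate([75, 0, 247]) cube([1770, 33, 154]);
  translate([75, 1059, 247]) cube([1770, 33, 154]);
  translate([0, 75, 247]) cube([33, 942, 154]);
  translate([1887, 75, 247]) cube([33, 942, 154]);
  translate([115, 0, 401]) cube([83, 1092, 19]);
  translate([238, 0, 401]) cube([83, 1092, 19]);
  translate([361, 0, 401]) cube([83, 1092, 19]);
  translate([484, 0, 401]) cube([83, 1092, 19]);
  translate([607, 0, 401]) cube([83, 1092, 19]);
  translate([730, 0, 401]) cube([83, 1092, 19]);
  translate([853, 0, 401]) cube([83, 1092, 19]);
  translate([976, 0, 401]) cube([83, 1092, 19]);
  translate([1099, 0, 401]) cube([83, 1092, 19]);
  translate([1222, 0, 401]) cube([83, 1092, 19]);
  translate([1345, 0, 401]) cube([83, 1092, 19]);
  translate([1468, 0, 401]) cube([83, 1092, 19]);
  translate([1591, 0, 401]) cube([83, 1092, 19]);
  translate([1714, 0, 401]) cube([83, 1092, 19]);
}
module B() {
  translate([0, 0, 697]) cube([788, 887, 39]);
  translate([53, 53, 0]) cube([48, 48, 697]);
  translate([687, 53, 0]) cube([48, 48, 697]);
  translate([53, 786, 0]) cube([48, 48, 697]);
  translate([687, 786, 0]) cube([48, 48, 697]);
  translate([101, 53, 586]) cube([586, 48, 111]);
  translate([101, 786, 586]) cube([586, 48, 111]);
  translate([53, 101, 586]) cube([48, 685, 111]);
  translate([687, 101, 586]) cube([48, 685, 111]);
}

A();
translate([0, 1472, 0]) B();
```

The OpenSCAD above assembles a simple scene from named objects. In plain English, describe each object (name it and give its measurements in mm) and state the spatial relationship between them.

A is a bed frame 1920 mm long (x) by 1092 mm wide (y). Four 75×75 mm corner posts, 451 mm tall, at the corners of the footprint. Four rails of 33 mm thickness and 154 mm height run between adjacent posts with their undersides at z = 247 mm, their outer faces flush with the outside of the frame (the two x-running rails run between the posts' inner faces; the two y-running rails run between the posts' inner faces). 14 slats, each 83 mm wide (x) and 19 mm thick, lie across the top of the two x-running rails, running the full 1092 mm width of the frame in y; the slats are evenly spaced along x between the inner faces of the end posts with equal gaps (rounded down to the nearest mm) at the −x end and between each pair — any rounding remainder accumulates at the +x end.

B is a table with a 788×887 mm rectangular top, 39 mm thick, top surface at z = 736 mm, supported by four 48×48 mm square legs, each inset 53 mm from the nearest pair of top edges, running from the floor. Four apron rails, 48 mm thick and 111 mm tall, run between adjacent legs with their top edges flush with the underside of the top and their outer faces flush with the legs' outer faces.

The table is on the floor beside the bed frame on its +y side.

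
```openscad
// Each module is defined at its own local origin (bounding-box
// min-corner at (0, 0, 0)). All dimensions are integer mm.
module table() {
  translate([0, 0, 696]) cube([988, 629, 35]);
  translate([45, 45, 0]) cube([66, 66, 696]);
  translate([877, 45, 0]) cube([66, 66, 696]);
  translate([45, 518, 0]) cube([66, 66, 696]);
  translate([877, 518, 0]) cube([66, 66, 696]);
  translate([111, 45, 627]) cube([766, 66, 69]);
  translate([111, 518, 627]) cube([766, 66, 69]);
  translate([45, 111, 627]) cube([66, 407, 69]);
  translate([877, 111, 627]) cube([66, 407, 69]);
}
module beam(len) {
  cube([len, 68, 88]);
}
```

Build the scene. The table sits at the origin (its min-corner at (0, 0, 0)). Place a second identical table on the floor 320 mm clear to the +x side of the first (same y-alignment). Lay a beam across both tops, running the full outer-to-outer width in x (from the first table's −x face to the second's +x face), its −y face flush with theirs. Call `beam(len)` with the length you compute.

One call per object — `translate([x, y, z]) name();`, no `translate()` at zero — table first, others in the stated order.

table();
translate([1308, 0, 0]) table();
translate([0, 0, 731]) beam(2296);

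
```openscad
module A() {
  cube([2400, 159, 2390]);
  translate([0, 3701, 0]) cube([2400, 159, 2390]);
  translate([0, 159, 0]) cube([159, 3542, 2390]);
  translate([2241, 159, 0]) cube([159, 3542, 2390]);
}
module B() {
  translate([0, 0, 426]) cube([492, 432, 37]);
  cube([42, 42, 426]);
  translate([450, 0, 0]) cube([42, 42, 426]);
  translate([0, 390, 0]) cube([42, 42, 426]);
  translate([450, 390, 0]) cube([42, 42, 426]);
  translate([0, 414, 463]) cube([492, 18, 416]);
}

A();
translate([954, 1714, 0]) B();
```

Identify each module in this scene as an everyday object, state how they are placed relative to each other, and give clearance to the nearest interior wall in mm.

A is a house frame. B is a chair. The chair sits inside the house frame, centred. The clearance to the nearest interior wall is 795 mm.

Clearances: x = 795, y = 1555; minimum 795 mm.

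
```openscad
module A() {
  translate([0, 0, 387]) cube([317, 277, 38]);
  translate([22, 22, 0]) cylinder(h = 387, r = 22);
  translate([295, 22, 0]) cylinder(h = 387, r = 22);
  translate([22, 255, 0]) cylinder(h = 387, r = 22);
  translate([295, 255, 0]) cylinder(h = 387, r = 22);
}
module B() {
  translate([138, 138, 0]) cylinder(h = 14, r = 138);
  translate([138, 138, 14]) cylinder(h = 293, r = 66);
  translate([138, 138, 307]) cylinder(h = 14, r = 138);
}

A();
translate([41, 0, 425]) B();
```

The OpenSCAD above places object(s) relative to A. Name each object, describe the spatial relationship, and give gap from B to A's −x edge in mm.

A is a stool. B is a spool. The spool is on top of the stool. The gap from the spool to the stool's −x edge is 41 mm.

The spool's min-x is at 41; the stool's min-x is 0; gap = 41 mm.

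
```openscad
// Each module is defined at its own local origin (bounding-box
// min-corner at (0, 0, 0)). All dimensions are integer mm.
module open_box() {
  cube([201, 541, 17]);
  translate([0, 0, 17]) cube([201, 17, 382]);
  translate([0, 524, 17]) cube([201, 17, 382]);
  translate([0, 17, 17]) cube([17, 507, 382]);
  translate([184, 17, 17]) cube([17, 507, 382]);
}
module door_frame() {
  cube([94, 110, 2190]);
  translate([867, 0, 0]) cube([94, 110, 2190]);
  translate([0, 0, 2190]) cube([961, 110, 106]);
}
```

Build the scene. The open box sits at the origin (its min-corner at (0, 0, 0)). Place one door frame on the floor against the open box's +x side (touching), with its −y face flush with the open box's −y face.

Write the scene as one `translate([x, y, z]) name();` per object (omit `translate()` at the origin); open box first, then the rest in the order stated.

open_box();
translate([201, 0, 0]) door_frame();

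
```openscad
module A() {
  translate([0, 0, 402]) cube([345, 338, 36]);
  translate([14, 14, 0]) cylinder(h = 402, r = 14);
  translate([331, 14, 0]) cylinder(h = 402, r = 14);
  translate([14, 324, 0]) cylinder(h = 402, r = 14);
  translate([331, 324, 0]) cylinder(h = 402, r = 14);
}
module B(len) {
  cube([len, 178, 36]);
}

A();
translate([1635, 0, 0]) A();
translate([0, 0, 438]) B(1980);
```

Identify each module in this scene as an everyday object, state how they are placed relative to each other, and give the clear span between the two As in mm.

A is a stool. B is a beam. A beam spans the tops of two stools. The clear span between the two stools is 1290 mm.

Second stool starts at x = 1635; first ends at x = 345; clear span = 1635 − 345 = 1290 mm.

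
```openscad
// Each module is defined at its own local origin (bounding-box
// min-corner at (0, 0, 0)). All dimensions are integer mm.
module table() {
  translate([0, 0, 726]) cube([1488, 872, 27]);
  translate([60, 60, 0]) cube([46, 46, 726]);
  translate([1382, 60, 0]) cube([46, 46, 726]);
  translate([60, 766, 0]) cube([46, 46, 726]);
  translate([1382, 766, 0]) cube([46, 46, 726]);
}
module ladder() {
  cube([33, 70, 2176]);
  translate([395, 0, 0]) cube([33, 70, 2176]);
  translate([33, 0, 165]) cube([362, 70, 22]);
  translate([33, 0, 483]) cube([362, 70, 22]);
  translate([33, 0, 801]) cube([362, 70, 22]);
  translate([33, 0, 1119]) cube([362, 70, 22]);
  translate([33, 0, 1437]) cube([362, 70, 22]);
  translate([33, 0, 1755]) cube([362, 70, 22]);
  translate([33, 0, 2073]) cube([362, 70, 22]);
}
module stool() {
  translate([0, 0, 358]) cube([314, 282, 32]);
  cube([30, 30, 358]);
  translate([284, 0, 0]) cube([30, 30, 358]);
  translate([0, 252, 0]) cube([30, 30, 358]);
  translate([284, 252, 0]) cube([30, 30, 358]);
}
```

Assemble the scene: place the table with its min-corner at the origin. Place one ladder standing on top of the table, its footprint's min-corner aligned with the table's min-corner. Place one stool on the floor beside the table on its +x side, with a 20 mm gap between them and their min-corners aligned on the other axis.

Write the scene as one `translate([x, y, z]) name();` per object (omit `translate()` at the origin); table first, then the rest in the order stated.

table();
translate([0, 0, 753]) ladder();
translate([1508, 0, 0]) stool();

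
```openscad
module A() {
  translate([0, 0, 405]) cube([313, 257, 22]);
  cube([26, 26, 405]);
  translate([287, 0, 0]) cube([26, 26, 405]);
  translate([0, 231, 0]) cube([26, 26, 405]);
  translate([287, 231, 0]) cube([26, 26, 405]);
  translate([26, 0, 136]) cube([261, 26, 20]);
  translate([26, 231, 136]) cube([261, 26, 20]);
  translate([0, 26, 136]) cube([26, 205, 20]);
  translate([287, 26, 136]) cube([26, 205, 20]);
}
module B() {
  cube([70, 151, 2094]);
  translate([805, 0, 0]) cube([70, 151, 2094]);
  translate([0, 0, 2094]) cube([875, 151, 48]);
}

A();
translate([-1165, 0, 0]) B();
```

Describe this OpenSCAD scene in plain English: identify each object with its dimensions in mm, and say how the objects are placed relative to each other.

A is a four-legged stool. The seat is a 313×257×22 mm slab whose top surface is at z = 427 mm; four square legs, each 26×26 mm in cross-section, run from the floor (z = 0) to the underside of the seat, each flush with a corner of the seat. Four stretchers, 26 mm wide and 20 mm tall, connect adjacent legs with their undersides at z = 136 mm, each running between the inner faces of the legs it joins and aligned with the legs' outer faces on the other axis.

B is a door frame. The clear opening is 735 mm wide and 2094 mm high. Two 70 mm wide jambs, 151 mm deep, stand either side of the opening from the floor to the top of the opening. A 48 mm thick head sits across the top of both jambs, spanning the full outside width of the frame.

The door frame is on the floor beside the stool on its −x side.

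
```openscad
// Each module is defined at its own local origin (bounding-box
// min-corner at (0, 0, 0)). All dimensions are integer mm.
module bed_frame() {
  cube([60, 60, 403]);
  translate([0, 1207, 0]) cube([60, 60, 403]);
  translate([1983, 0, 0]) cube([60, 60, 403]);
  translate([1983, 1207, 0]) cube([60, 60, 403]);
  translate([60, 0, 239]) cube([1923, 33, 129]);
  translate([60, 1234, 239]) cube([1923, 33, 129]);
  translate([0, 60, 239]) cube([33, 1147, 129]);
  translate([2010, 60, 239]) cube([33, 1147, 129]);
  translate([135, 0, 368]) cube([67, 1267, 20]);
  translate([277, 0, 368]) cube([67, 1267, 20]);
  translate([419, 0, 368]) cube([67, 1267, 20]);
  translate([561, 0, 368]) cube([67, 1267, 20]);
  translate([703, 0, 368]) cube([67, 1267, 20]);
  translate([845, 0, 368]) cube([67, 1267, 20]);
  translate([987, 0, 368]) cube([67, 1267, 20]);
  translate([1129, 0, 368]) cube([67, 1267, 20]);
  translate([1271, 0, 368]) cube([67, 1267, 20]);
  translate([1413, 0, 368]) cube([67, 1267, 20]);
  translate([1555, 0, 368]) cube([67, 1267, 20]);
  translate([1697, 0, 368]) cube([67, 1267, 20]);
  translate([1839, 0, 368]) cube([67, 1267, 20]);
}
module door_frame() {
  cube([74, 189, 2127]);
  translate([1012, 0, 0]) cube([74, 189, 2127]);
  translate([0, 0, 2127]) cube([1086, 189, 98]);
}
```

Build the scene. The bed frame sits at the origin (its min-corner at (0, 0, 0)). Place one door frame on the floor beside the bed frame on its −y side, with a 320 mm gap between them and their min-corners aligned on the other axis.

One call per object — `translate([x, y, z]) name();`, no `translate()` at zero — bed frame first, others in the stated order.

bed_frame();
translate([0, -509, 0]) door_frame();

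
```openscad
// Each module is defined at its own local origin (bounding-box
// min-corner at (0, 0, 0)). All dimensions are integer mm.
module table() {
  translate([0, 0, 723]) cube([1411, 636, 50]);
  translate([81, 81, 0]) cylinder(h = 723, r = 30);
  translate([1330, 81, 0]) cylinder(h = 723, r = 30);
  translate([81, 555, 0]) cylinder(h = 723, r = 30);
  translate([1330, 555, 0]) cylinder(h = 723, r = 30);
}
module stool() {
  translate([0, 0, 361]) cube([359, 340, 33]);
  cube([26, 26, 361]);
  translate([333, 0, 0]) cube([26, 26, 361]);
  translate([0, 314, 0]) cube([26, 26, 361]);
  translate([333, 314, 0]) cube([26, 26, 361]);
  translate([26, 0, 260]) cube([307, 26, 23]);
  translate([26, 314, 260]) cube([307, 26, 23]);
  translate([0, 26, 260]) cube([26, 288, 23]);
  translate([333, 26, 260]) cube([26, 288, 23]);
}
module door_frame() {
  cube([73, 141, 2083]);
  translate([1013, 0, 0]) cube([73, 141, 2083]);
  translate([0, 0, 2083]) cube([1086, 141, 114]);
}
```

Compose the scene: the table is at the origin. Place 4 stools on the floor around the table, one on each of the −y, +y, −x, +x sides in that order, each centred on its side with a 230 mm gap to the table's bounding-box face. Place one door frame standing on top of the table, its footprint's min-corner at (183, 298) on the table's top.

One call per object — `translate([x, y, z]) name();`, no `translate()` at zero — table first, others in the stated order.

table();
translate([526, -570, 0]) stool();
translate([526, 866, 0]) stool();
translate([-589, 148, 0]) stool();
translate([1641, 148, 0]) stool();
translate([183, 298, 773]) door_frame();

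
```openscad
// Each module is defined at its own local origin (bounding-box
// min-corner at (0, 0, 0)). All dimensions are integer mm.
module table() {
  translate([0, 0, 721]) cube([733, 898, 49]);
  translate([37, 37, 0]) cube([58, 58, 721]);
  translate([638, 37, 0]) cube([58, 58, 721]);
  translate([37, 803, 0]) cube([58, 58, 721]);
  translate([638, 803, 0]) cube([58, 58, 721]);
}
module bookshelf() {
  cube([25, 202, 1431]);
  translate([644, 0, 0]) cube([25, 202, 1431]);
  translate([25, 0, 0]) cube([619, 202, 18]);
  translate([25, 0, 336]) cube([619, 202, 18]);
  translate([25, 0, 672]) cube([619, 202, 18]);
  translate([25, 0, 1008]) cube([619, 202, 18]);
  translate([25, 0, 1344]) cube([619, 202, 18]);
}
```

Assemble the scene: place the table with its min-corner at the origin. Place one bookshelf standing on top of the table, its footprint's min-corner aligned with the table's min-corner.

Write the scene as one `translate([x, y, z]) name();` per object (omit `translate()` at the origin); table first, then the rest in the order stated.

table();
translate([0, 0, 770]) bookshelf();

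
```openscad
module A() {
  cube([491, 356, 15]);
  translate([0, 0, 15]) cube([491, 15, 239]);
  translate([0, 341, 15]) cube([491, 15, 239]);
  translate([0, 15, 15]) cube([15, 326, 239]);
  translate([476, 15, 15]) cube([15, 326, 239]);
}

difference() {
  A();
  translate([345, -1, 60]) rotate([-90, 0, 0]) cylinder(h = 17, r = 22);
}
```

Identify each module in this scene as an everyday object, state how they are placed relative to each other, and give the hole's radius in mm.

The subtracted cylinder has r = 22 mm.

A is an open box. The open box has a circular hole through its front wall. The hole's radius is 22 mm.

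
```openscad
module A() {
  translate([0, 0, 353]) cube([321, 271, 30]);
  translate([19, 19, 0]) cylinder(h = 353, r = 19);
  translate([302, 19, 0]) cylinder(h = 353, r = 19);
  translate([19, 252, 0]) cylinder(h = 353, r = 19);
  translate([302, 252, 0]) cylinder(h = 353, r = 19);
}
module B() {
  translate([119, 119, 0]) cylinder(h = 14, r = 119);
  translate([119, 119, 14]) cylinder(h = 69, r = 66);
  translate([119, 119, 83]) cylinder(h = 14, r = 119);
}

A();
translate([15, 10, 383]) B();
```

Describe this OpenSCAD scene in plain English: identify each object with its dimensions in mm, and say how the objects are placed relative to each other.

A is a four-legged stool. The seat is 321×271 mm, 30 mm thick, top at z = 383 mm. It stands on four round legs, each 38 mm in diameter, from z = 0 to the seat underside, each leg's axis is inset half a diameter from the nearest pair of seat edges (so the leg's bounding box is flush with the corner).

B is a spool: two coaxial disc flanges of radius 119 mm and thickness 14 mm, joined by a core cylinder of radius 66 mm and height 69 mm. The lower flange rests on z = 0 and the three cylinders share a vertical axis.

The spool is on top of the stool.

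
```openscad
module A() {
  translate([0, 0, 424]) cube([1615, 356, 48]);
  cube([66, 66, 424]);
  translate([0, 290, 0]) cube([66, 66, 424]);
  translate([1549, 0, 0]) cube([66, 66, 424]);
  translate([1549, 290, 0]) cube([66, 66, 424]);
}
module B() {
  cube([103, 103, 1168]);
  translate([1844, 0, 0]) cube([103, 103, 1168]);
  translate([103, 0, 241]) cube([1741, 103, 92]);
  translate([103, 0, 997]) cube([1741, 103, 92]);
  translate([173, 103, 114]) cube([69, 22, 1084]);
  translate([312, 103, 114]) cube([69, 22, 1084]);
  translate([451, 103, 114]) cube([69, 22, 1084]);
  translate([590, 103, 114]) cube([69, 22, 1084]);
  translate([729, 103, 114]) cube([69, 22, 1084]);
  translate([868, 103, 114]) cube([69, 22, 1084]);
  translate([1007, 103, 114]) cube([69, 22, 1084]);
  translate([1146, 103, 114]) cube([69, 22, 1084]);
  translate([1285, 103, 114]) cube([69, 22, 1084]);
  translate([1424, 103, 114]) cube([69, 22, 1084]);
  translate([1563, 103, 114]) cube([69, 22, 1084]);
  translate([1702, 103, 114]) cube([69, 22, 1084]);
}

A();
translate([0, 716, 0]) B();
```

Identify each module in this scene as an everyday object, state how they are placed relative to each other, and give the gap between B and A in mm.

The fence section's nearest face is 360 mm from the bench's +y face.

A is a bench. B is a fence section. The fence section is on the floor beside the bench on its +y side. The gap between the fence section and the bench is 360 mm.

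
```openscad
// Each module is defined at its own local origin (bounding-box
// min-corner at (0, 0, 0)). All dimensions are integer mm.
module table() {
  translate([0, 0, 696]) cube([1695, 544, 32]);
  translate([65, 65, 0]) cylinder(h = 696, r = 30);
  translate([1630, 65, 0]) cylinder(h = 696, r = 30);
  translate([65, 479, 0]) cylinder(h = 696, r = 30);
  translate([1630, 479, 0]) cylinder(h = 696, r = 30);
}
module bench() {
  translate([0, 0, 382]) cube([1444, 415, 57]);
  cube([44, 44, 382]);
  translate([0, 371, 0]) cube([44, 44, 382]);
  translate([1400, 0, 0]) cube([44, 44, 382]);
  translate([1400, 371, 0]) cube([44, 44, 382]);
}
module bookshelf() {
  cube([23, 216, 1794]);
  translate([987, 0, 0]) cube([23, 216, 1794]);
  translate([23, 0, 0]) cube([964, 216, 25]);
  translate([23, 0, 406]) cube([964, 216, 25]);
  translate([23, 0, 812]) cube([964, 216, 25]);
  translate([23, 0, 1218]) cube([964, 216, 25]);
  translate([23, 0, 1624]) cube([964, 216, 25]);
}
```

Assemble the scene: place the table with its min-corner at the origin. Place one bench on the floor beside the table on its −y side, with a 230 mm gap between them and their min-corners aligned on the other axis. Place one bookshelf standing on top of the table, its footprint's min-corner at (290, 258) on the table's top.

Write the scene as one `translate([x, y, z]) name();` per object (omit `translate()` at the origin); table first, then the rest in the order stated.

table();
translate([0, -645, 0]) bench();
translate([290, 258, 728]) bookshelf();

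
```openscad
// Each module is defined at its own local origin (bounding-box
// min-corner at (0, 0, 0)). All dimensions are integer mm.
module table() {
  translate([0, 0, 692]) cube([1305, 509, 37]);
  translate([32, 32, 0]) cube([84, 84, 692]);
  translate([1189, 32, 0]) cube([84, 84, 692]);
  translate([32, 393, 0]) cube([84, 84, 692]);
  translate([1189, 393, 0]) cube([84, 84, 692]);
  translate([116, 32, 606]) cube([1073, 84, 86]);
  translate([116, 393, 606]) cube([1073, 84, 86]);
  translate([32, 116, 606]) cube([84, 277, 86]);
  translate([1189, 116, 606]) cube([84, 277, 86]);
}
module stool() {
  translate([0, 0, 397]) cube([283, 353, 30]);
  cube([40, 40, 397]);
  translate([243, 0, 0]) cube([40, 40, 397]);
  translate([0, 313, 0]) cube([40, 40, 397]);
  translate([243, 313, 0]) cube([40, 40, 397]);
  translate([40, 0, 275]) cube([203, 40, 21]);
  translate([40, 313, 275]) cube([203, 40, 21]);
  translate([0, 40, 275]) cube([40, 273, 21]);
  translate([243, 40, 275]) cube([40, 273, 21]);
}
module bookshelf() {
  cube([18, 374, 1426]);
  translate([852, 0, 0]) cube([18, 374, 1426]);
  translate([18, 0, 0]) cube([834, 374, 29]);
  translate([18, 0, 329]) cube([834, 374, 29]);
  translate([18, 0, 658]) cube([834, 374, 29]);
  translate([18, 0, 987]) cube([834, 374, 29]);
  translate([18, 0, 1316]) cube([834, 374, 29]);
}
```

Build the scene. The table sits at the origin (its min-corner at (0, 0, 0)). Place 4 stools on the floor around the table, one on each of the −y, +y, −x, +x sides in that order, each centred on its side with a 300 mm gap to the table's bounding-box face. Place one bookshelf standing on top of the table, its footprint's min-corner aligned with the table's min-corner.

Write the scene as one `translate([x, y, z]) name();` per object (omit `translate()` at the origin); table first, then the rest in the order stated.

table();
translate([511, -653, 0]) stool();
translate([511, 809, 0]) stool();
translate([-583, 78, 0]) stool();
translate([1605, 78, 0]) stool();
translate([0, 0, 729]) bookshelf();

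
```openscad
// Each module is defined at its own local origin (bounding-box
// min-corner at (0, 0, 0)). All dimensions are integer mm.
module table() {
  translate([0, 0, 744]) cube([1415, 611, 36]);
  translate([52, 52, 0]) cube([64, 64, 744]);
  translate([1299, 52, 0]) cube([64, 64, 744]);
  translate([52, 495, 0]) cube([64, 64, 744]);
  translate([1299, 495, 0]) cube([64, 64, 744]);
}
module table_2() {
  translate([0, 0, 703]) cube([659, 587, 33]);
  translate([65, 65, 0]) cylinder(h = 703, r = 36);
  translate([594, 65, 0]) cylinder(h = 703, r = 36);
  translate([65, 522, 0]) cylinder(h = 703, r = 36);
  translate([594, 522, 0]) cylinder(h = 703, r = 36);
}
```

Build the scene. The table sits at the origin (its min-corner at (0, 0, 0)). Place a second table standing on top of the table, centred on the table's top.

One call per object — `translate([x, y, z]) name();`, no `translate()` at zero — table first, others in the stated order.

table();
translate([378, 12, 780]) table_2();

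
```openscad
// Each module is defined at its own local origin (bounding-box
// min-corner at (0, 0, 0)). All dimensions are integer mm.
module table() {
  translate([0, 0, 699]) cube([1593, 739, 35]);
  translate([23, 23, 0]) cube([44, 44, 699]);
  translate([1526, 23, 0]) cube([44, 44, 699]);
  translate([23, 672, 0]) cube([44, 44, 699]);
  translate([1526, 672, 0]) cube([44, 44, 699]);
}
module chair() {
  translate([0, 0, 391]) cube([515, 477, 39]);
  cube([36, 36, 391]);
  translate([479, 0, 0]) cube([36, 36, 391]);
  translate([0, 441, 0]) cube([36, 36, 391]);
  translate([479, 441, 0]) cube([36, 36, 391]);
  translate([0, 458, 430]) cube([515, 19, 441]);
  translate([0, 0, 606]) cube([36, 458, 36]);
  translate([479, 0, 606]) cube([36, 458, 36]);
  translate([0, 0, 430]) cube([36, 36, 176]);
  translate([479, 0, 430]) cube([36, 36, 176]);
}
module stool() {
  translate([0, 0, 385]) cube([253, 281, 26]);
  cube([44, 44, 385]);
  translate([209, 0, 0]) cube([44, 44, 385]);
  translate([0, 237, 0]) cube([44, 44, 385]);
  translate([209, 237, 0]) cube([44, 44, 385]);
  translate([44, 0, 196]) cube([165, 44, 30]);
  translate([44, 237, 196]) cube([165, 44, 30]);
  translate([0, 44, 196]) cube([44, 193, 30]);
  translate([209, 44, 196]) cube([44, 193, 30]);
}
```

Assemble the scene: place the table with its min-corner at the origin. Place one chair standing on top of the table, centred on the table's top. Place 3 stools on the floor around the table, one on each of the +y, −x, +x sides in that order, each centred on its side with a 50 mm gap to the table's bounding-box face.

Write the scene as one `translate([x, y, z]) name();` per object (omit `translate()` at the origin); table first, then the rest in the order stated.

table();
translate([539, 131, 734]) chair();
translate([670, 789, 0]) stool();
translate([-303, 229, 0]) stool();
translate([1643, 229, 0]) stool();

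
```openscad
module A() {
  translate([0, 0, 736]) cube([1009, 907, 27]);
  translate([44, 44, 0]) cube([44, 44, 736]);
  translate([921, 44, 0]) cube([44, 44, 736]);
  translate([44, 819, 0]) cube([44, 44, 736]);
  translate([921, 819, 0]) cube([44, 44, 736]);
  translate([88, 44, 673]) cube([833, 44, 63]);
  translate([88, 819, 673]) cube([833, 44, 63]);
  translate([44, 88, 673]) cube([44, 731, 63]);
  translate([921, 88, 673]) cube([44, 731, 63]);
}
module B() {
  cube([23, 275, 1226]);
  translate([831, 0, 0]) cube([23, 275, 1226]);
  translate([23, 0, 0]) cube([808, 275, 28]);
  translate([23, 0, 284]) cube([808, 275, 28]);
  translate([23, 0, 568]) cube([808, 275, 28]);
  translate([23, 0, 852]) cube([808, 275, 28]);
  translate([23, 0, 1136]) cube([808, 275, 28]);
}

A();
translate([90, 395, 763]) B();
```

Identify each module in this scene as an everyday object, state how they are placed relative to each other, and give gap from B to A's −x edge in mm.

The bookshelf's min-x is at 90; the table's min-x is 0; gap = 90 mm.

A is a table. B is a bookshelf. The bookshelf is on top of the table. The gap from the bookshelf to the table's −x edge is 90 mm.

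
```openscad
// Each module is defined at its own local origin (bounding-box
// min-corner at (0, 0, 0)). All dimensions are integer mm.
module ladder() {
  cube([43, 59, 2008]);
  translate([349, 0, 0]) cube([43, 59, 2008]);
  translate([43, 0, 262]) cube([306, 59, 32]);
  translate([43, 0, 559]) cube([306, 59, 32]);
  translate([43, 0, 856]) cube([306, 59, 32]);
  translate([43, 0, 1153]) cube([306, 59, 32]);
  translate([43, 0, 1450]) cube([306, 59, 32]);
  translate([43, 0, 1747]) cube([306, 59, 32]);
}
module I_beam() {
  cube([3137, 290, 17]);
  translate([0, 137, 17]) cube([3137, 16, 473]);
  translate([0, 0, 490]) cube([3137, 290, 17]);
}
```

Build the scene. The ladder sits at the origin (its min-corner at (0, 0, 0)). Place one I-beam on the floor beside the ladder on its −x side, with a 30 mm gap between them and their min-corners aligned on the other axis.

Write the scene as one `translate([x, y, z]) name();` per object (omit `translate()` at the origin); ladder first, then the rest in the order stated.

ladder();
translate([-3167, 0, 0]) I_beam();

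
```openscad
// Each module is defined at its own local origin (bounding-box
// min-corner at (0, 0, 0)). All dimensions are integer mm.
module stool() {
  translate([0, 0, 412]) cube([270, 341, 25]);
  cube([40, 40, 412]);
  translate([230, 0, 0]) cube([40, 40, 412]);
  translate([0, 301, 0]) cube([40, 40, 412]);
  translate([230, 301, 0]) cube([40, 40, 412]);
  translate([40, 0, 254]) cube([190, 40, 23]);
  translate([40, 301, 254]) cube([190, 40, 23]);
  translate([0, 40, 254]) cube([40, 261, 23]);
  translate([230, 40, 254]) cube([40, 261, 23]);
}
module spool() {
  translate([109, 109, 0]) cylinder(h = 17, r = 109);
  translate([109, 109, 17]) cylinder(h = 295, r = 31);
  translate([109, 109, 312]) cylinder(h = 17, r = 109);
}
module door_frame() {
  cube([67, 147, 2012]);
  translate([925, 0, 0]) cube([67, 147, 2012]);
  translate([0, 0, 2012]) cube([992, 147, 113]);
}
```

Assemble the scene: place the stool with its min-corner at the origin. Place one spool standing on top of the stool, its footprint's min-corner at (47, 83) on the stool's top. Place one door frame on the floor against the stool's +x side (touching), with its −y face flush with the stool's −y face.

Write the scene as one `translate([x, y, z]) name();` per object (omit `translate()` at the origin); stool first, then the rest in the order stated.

stool();
translate([47, 83, 437]) spool();
translate([270, 0, 0]) door_frame();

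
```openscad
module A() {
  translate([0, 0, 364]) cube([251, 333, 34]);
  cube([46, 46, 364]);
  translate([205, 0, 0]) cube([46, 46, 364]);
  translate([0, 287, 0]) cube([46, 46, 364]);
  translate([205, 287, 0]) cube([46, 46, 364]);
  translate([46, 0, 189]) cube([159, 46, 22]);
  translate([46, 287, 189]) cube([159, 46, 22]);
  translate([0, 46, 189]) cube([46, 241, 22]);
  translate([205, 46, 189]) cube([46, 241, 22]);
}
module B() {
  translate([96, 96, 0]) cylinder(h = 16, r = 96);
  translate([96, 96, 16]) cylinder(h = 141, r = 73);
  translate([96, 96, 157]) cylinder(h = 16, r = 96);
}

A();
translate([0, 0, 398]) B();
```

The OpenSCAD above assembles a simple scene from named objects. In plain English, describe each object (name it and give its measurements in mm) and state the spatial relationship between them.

A is a four-legged stool. The seat is 251×333 mm, 34 mm thick, top at z = 398 mm. It stands on four square legs, each 46×46 mm in cross-section, from z = 0 to the seat underside, each flush with a corner of the seat. Four stretchers, 46 mm wide and 22 mm tall, connect adjacent legs with their undersides at z = 189 mm, each running between the inner faces of the legs it joins and aligned with the legs' outer faces on the other axis.

B is a spool: two coaxial disc flanges of radius 96 mm and thickness 16 mm, joined by a core cylinder of radius 73 mm and height 141 mm. The lower flange rests on z = 0 and the three cylinders share a vertical axis.

The spool is on top of the stool.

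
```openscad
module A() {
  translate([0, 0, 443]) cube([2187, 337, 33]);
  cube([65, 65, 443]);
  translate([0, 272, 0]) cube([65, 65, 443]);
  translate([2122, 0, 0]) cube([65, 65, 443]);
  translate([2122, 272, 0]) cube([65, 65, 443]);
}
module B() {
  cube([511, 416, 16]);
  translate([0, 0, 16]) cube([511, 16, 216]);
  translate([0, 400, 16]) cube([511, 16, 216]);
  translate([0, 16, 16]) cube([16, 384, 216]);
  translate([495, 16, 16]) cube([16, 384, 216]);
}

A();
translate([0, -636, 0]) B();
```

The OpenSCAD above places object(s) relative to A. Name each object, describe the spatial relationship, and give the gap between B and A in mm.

A is a bench. B is an open box. The open box is on the floor beside the bench on its −y side. The gap between the open box and the bench is 220 mm.

The open box's nearest face is 220 mm from the bench's −y face.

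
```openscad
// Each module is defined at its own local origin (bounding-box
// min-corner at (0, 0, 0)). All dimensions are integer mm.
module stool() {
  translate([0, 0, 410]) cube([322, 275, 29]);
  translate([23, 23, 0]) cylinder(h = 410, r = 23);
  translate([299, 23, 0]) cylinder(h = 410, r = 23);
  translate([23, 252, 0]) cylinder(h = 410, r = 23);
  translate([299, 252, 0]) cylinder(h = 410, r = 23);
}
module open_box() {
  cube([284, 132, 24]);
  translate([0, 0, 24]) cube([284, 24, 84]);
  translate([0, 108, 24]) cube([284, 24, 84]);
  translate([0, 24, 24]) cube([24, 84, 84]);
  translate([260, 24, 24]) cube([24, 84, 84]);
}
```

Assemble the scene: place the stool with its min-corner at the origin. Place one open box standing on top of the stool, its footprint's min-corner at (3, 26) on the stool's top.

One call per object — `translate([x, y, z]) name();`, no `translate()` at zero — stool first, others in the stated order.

stool();
translate([3, 26, 439]) open_box();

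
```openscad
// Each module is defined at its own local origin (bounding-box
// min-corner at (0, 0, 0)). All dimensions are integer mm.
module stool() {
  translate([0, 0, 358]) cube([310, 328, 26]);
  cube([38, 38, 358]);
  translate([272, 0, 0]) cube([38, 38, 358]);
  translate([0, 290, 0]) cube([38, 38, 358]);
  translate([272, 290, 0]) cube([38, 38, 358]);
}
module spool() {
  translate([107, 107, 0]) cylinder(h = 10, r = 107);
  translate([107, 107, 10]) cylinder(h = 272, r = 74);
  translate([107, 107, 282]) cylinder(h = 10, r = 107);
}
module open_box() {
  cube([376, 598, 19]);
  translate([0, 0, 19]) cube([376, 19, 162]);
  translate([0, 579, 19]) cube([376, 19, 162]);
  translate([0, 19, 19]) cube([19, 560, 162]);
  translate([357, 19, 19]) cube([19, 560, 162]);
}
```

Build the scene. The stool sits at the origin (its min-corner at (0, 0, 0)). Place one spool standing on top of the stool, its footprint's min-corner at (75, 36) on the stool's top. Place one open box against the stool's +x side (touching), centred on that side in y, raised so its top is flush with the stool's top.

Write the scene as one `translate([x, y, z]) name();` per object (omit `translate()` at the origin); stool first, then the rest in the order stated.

stool();
translate([75, 36, 384]) spool();
translate([310, -135, 203]) open_box();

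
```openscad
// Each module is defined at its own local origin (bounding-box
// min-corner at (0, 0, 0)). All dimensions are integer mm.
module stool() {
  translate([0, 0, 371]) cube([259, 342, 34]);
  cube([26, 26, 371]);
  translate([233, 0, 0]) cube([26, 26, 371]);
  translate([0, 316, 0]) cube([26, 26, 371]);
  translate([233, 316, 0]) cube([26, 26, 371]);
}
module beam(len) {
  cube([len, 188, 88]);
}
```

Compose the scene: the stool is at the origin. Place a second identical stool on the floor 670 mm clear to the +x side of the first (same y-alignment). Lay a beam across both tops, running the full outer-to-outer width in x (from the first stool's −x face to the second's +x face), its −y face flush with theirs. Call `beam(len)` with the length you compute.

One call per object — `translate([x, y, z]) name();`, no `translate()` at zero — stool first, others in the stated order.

stool();
translate([929, 0, 0]) stool();
translate([0, 0, 405]) beam(1188);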